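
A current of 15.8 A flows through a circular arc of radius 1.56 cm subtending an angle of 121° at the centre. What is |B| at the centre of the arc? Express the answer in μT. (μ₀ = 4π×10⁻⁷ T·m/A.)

The Biot–Savart field of a circular arc at its centre is B = μ₀Iφ/(4πR), with φ = 2.112 rad.
B = (4π×10⁻⁷ × 15.8 × 2.112) / (4π × 0.0156) = 2.14×10⁻⁴ T.

B ≈ 214 μT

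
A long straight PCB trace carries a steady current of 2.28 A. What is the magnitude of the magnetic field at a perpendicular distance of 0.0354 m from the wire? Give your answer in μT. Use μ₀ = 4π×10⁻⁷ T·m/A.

For an infinitely long straight wire, B = μ₀I/(2πd).
B = (4π×10⁻⁷ × 2.28) / (2π × 0.0354) = 1.29×10⁻⁵ T.

B ≈ 12.9 μT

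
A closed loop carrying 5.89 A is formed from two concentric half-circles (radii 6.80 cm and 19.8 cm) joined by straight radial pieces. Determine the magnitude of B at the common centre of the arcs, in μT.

The radial connectors point toward the centre, so dl × r̂ = 0 and they contribute nothing.
Each semicircle gives μ₀I/(4R): inner arc 2.72×10⁻⁵ T, outer arc 9.35×10⁻⁶ T.
The two arcs carry current in opposite angular senses, so their fields oppose: B = |2.72×10⁻⁵ − 9.35×10⁻⁶| = 1.79×10⁻⁵ T.

B ≈ 17.9 μT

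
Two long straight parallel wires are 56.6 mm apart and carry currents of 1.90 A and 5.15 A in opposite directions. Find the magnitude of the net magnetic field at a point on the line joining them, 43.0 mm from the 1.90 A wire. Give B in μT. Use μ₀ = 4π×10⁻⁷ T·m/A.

B ≈ 84.6 μT

Each long wire gives B = μ₀I/(2πd). Distances are d₁ = 0.043 m and d₂ = 0.0136 m.
B₁ = 8.84×10⁻⁶ T, B₂ = 7.57×10⁻⁵ T.
Between antiparallel currents both contributions point the same way, so they add. B = B₁ + B₂ = 8.84×10⁻⁶ + 7.57×10⁻⁵ = 8.46×10⁻⁵ T.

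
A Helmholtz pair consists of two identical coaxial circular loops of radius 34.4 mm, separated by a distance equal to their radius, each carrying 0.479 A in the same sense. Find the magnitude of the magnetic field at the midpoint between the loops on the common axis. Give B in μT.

B ≈ 12.5 μT

Each loop contributes B = μ₀IR²/[2(R²+z²)^(3/2)] on the axis, with z measured from that loop.
Loop 1 (z = 0.0172 m): B₁ = 6.26×10⁻⁶ T. Loop 2 (z = 0.0172 m): B₂ = 6.26×10⁻⁶ T.
The fields add: B = B₁ + B₂ = 1.25×10⁻⁵ T.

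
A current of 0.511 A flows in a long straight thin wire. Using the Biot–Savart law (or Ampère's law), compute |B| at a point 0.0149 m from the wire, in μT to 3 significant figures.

For an infinitely long straight wire, B = μ₀I/(2πd).
B = (4π×10⁻⁷ × 0.511) / (2π × 0.0149) = 6.86×10⁻⁶ T.

B ≈ 6.86 μT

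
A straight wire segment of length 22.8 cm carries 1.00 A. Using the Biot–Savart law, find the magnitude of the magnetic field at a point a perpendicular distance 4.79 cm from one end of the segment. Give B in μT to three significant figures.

B ≈ 2.04 μT

For a finite straight segment, B = (μ₀I/4πd)(sinθ₁ + sinθ₂), where θ₁, θ₂ are the angles from the perpendicular to each end.
The perpendicular foot is at one end, so the two end-offsets along the wire are 0 and L = 0.228 m.
sinθ₁ = 0/√(0²+0.0479²) = 0.0000; sinθ₂ = 0.228/√(0.228²+0.0479²) = 0.9786.
B = (4π×10⁻⁷ × 1.00) / (4π × 0.0479) × (0.0000 + 0.9786) = 2.04×10⁻⁶ T.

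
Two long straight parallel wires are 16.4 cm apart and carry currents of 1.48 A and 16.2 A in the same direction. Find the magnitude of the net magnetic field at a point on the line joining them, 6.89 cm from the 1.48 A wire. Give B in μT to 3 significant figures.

Each long wire gives B = μ₀I/(2πd). Distances are d₁ = 0.0689 m and d₂ = 0.0951 m.
B₁ = 4.30×10⁻⁶ T, B₂ = 3.41×10⁻⁵ T.
Between parallel currents the two contributions point in opposite directions, so they subtract. B = |B₁ − B₂| = |4.30×10⁻⁶ − 3.41×10⁻⁵| = 2.98×10⁻⁵ T.

B ≈ 29.8 μT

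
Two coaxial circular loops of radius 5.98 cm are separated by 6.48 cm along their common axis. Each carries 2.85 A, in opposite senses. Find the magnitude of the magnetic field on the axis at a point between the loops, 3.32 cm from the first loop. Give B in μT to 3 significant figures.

Each loop contributes B = μ₀IR²/[2(R²+z²)^(3/2)] on the axis, with z measured from that loop.
Loop 1 (z = 0.0332 m): B₁ = 2.00×10⁻⁵ T. Loop 2 (z = 0.0316 m): B₂ = 2.07×10⁻⁵ T.
The fields oppose: B = |B₁ − B₂| = 6.84×10⁻⁷ T.

B ≈ 0.684 μT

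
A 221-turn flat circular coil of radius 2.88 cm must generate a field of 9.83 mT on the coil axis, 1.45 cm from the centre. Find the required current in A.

I ≈ 2.86 A

For an N-turn coil, B = Nμ₀IR²/[2(R²+z²)^(3/2)] with R = 0.0288 m, z = 0.0145 m, so I = 2B(R²+z²)^(3/2)/(Nμ₀R²) = 2 × 9.83×10⁻³ × 3.35×10⁻⁵ / (221 × 4π×10⁻⁷ × 0.0008294) = 2.86 A.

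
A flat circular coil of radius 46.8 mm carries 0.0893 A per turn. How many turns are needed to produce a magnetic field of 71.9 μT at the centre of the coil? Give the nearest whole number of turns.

For an N-turn coil, B = Nμ₀I/(2R). A single turn gives B₁ = 1.20×10⁻⁶ T with R = 0.0468 m.
N = B/B₁ = 7.19×10⁻⁵ / 1.20×10⁻⁶ = 59.97.

N = 60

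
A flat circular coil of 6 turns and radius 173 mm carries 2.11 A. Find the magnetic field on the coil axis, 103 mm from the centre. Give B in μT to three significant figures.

B ≈ 29.2 μT

For an N-turn flat coil, B = Nμ₀IR²/[2(R²+z²)^(3/2)] with R = 0.173 m, z = 0.103 m.
B = 6 × 4.86×10⁻⁶ T = 2.92×10⁻⁵ T.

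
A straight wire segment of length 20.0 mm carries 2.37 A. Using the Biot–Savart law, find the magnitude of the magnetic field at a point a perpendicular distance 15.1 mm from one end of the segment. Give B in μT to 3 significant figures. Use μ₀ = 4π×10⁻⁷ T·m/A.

For a finite straight segment, B = (μ₀I/4πd)(sinθ₁ + sinθ₂), where θ₁, θ₂ are the angles from the perpendicular to each end.
The perpendicular foot is at one end, so the two end-offsets along the wire are 0 and L = 0.02 m.
sinθ₁ = 0/√(0²+0.0151²) = 0.0000; sinθ₂ = 0.02/√(0.02²+0.0151²) = 0.7981.
B = (4π×10⁻⁷ × 2.37) / (4π × 0.0151) × (0.0000 + 0.7981) = 1.25×10⁻⁵ T.

B ≈ 12.5 μT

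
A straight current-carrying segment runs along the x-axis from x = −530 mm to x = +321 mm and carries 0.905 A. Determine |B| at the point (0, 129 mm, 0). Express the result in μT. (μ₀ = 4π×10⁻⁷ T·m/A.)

For a finite straight segment, B = (μ₀I/4πd)(sinθ₁ + sinθ₂), where θ₁, θ₂ are the angles from the perpendicular to each end.
The perpendicular distance is d = 0.129 m; the end-offsets along the wire are a = 0.53 m and b = 0.321 m.
sinθ₁ = 0.53/√(0.53²+0.129²) = 0.9716; sinθ₂ = 0.321/√(0.321²+0.129²) = 0.9279.
B = (4π×10⁻⁷ × 0.905) / (4π × 0.129) × (0.9716 + 0.9279) = 1.33×10⁻⁶ T.

B ≈ 1.33 μT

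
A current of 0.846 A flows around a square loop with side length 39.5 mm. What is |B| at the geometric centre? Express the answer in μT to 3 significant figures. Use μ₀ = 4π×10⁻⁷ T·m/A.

Each side is a finite straight segment at perpendicular distance d = a/(2 tan(π/4)) = 0.01975 m from the centre, with end-angles ±π/4.
One side contributes B₁ = (μ₀I/4πd)·2 sin(π/4) = 6.06×10⁻⁶ T.
All 4 sides add in the same direction: B = 4 × 6.06×10⁻⁶ = 2.42×10⁻⁵ T.

B ≈ 24.2 μT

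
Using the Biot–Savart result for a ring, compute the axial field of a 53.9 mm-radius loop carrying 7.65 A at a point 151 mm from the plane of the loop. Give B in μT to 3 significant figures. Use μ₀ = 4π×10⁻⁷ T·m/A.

On the axis of a circular loop, B = μ₀IR² / [2(R²+z²)^(3/2)].
R² + z² = (0.0539)² + (0.151)² = 0.02571 m², and (R²+z²)^(3/2) = 4.12×10⁻³ m³.
B = (4π×10⁻⁷ × 7.65 × 0.002905) / (2 × 4.12×10⁻³) = 3.39×10⁻⁶ T.

B ≈ 3.39 μT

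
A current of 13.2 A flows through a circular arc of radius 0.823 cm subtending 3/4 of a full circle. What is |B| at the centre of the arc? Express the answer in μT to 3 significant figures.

B ≈ 756 μT

The Biot–Savart field of a circular arc at its centre is B = μ₀Iφ/(4πR), with φ = 4.712 rad.
B = (4π×10⁻⁷ × 13.2 × 4.712) / (4π × 0.00823) = 7.56×10⁻⁴ T.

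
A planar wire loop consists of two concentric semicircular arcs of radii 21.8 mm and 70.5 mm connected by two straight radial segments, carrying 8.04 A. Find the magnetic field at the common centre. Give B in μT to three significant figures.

The radial connectors point toward the centre, so dl × r̂ = 0 and they contribute nothing.
Each semicircle gives μ₀I/(4R): inner arc 1.16×10⁻⁴ T, outer arc 3.58×10⁻⁵ T.
The two arcs carry current in opposite angular senses, so their fields oppose: B = |1.16×10⁻⁴ − 3.58×10⁻⁵| = 8.00×10⁻⁵ T.

B ≈ 80.0 μT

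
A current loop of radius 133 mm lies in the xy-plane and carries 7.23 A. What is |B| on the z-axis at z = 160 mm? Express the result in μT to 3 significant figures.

B ≈ 8.92 μT

On the axis of a circular loop, B = μ₀IR² / [2(R²+z²)^(3/2)].
R² + z² = (0.133)² + (0.16)² = 0.04329 m², and (R²+z²)^(3/2) = 9.01×10⁻³ m³.
B = (4π×10⁻⁷ × 7.23 × 0.01769) / (2 × 9.01×10⁻³) = 8.92×10⁻⁶ T.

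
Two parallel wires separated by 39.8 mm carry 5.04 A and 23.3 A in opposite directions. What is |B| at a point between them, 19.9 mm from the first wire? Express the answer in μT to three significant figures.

Each long wire gives B = μ₀I/(2πd). Distances are d₁ = 0.0199 m and d₂ = 0.0199 m.
B₁ = 5.07×10⁻⁵ T, B₂ = 2.34×10⁻⁴ T.
Between antiparallel currents both contributions point the same way, so they add. B = B₁ + B₂ = 5.07×10⁻⁵ + 2.34×10⁻⁴ = 2.85×10⁻⁴ T.

B ≈ 285 μT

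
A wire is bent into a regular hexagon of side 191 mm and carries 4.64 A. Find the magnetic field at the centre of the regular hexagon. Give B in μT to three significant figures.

B ≈ 16.8 μT

Each side is a finite straight segment at perpendicular distance d = a/(2 tan(π/6)) = 0.1654 m from the centre, with end-angles ±π/6.
One side contributes B₁ = (μ₀I/4πd)·2 sin(π/6) = 2.81×10⁻⁶ T.
All 6 sides add in the same direction: B = 6 × 2.81×10⁻⁶ = 1.68×10⁻⁵ T.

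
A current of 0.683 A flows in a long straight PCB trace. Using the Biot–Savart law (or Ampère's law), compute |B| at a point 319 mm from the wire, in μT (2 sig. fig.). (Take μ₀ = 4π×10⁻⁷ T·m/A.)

For an infinitely long straight wire, B = μ₀I/(2πd).
B = (4π×10⁻⁷ × 0.683) / (2π × 0.319) = 4.28×10⁻⁷ T.

B ≈ 0.43 μT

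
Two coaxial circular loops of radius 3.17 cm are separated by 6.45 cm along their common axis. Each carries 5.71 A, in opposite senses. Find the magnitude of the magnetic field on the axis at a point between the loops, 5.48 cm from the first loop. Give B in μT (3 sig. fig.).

B ≈ 84.7 μT

Each loop contributes B = μ₀IR²/[2(R²+z²)^(3/2)] on the axis, with z measured from that loop.
Loop 1 (z = 0.0548 m): B₁ = 1.42×10⁻⁵ T. Loop 2 (z = 0.0097 m): B₂ = 9.90×10⁻⁵ T.
The fields oppose: B = |B₁ − B₂| = 8.47×10⁻⁵ T.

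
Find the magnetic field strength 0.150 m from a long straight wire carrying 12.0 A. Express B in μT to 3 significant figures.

For an infinitely long straight wire, B = μ₀I/(2πd).
B = (4π×10⁻⁷ × 12.0) / (2π × 0.15) = 1.60×10⁻⁵ T.

B ≈ 16.0 μT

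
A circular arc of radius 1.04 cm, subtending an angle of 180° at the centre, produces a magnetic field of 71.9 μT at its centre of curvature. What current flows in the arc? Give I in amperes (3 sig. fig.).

For a circular arc, B = μ₀Iφ/(4πR) with φ in radians; here φ = 3.142 rad.
So I = 4πRB/(μ₀φ) = 4π × 0.0104 × 7.19×10⁻⁵ / (4π×10⁻⁷ × 3.142) = 2.38 A.

I ≈ 2.38 A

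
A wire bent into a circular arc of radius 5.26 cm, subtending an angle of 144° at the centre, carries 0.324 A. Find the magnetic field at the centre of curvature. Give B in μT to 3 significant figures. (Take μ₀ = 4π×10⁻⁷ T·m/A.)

The Biot–Savart field of a circular arc at its centre is B = μ₀Iφ/(4πR), with φ = 2.513 rad.
B = (4π×10⁻⁷ × 0.324 × 2.513) / (4π × 0.0526) = 1.55×10⁻⁶ T.

B ≈ 1.55 μT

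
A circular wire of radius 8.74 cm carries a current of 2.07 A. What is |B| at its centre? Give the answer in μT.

At the centre of a circular loop the Biot–Savart law gives B = μ₀I/(2R).
B = (4π×10⁻⁷ × 2.07) / (2 × 0.0874) = 1.49×10⁻⁵ T.

B ≈ 14.9 μT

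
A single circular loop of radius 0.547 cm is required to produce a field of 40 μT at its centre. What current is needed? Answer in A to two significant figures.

I ≈ 0.35 A

At the centre of a circular loop B = μ₀I/(2R), so I = 2RB/μ₀.
With R = 0.00547 m, I = 2 × 0.00547 × 4.00×10⁻⁵ / (4π×10⁻⁷) = 0.348 A.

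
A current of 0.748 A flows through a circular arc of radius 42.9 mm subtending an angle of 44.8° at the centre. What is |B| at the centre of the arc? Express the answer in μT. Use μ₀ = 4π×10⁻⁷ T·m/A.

B ≈ 1.36 μT

The Biot–Savart field of a circular arc at its centre is B = μ₀Iφ/(4πR), with φ = 0.7819 rad.
B = (4π×10⁻⁷ × 0.748 × 0.7819) / (4π × 0.0429) = 1.36×10⁻⁶ T.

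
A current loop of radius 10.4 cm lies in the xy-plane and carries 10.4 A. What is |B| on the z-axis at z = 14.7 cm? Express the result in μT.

B ≈ 12.1 μT

On the axis of a circular loop, B = μ₀IR² / [2(R²+z²)^(3/2)].
R² + z² = (0.104)² + (0.147)² = 0.03242 m², and (R²+z²)^(3/2) = 5.84×10⁻³ m³.
B = (4π×10⁻⁷ × 10.4 × 0.01082) / (2 × 5.84×10⁻³) = 1.21×10⁻⁵ T.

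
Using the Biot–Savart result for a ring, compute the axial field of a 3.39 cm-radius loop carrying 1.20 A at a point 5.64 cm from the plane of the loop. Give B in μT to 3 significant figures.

On the axis of a circular loop, B = μ₀IR² / [2(R²+z²)^(3/2)].
R² + z² = (0.0339)² + (0.0564)² = 0.00433 m², and (R²+z²)^(3/2) = 2.85×10⁻⁴ m³.
B = (4π×10⁻⁷ × 1.20 × 0.001149) / (2 × 2.85×10⁻⁴) = 3.04×10⁻⁶ T.

B ≈ 3.04 μT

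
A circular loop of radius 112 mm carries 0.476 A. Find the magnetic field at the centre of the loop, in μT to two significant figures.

B ≈ 2.7 μT

At the centre of a circular loop the Biot–Savart law gives B = μ₀I/(2R).
B = (4π×10⁻⁷ × 0.476) / (2 × 0.112) = 2.67×10⁻⁶ T.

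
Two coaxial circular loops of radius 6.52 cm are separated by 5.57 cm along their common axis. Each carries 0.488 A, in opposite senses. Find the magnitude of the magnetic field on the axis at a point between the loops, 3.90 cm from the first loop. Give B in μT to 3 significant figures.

B ≈ 1.30 μT

Each loop contributes B = μ₀IR²/[2(R²+z²)^(3/2)] on the axis, with z measured from that loop.
Loop 1 (z = 0.039 m): B₁ = 2.97×10⁻⁶ T. Loop 2 (z = 0.0167 m): B₂ = 4.28×10⁻⁶ T.
The fields oppose: B = |B₁ − B₂| = 1.30×10⁻⁶ T.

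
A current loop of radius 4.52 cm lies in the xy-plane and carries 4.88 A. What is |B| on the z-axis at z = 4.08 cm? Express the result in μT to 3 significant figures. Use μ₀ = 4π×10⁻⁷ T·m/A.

B ≈ 27.7 μT

On the axis of a circular loop, B = μ₀IR² / [2(R²+z²)^(3/2)].
R² + z² = (0.0452)² + (0.0408)² = 0.003708 m², and (R²+z²)^(3/2) = 2.26×10⁻⁴ m³.
B = (4π×10⁻⁷ × 4.88 × 0.002043) / (2 × 2.26×10⁻⁴) = 2.77×10⁻⁵ T.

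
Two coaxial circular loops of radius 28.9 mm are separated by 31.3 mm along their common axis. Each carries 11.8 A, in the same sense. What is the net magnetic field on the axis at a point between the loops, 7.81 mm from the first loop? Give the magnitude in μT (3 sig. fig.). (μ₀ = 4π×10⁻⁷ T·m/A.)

Each loop contributes B = μ₀IR²/[2(R²+z²)^(3/2)] on the axis, with z measured from that loop.
Loop 1 (z = 0.00781 m): B₁ = 2.31×10⁻⁴ T. Loop 2 (z = 0.02349 m): B₂ = 1.20×10⁻⁴ T.
The fields add: B = B₁ + B₂ = 3.51×10⁻⁴ T.

B ≈ 351 μT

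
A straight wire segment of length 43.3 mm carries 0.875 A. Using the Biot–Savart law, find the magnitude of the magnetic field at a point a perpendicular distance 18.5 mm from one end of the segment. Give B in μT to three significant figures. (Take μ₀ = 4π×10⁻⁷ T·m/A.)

For a finite straight segment, B = (μ₀I/4πd)(sinθ₁ + sinθ₂), where θ₁, θ₂ are the angles from the perpendicular to each end.
The perpendicular foot is at one end, so the two end-offsets along the wire are 0 and L = 0.0433 m.
sinθ₁ = 0/√(0²+0.0185²) = 0.0000; sinθ₂ = 0.0433/√(0.0433²+0.0185²) = 0.9196.
B = (4π×10⁻⁷ × 0.875) / (4π × 0.0185) × (0.0000 + 0.9196) = 4.35×10⁻⁶ T.

B ≈ 4.35 μT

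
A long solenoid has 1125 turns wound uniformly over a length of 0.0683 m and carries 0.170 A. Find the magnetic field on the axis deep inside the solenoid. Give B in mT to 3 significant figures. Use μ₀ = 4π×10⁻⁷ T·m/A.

B ≈ 3.52 mT

Inside a long solenoid, B = μ₀nI with n = 1.647×10⁴ turns/m.
B = 4π×10⁻⁷ × 1.647×10⁴ × 0.170 = 3.52×10⁻³ T.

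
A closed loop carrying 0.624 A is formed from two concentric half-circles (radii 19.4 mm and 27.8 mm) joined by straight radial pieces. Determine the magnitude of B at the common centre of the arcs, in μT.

B ≈ 3.05 μT

The radial connectors point toward the centre, so dl × r̂ = 0 and they contribute nothing.
Each semicircle gives μ₀I/(4R): inner arc 1.01×10⁻⁵ T, outer arc 7.05×10⁻⁶ T.
The two arcs carry current in opposite angular senses, so their fields oppose: B = |1.01×10⁻⁵ − 7.05×10⁻⁶| = 3.05×10⁻⁶ T.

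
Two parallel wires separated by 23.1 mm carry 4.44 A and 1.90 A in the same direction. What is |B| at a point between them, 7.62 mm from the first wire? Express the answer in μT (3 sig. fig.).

B ≈ 92.0 μT

Each long wire gives B = μ₀I/(2πd). Distances are d₁ = 0.00762 m and d₂ = 0.01548 m.
B₁ = 1.17×10⁻⁴ T, B₂ = 2.45×10⁻⁵ T.
Between parallel currents the two contributions point in opposite directions, so they subtract. B = |B₁ − B₂| = |1.17×10⁻⁴ − 2.45×10⁻⁵| = 9.20×10⁻⁵ T.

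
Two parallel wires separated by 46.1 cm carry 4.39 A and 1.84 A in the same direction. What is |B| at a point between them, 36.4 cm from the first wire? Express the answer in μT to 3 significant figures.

Each long wire gives B = μ₀I/(2πd). Distances are d₁ = 0.364 m and d₂ = 0.097 m.
B₁ = 2.41×10⁻⁶ T, B₂ = 3.79×10⁻⁶ T.
Between parallel currents the two contributions point in opposite directions, so they subtract. B = |B₁ − B₂| = |2.41×10⁻⁶ − 3.79×10⁻⁶| = 1.38×10⁻⁶ T.

B ≈ 1.38 μT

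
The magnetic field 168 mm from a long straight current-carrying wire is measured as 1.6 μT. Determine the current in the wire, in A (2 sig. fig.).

I ≈ 1.3 A

For a long straight wire B = μ₀I/(2πd), so I = 2πdB/μ₀.
I = 2π × 0.168 × 1.60×10⁻⁶ / (4π×10⁻⁷) = 1.34 A.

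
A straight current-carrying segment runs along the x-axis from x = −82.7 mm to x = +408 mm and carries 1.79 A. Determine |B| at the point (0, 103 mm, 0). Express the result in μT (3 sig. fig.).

For a finite straight segment, B = (μ₀I/4πd)(sinθ₁ + sinθ₂), where θ₁, θ₂ are the angles from the perpendicular to each end.
The perpendicular distance is d = 0.103 m; the end-offsets along the wire are a = 0.0827 m and b = 0.408 m.
sinθ₁ = 0.0827/√(0.0827²+0.103²) = 0.6261; sinθ₂ = 0.408/√(0.408²+0.103²) = 0.9696.
B = (4π×10⁻⁷ × 1.79) / (4π × 0.103) × (0.6261 + 0.9696) = 2.77×10⁻⁶ T.

B ≈ 2.77 μT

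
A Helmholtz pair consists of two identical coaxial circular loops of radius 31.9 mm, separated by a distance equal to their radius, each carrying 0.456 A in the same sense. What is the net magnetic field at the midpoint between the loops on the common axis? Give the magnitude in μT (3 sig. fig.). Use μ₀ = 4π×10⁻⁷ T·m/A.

Each loop contributes B = μ₀IR²/[2(R²+z²)^(3/2)] on the axis, with z measured from that loop.
Loop 1 (z = 0.01595 m): B₁ = 6.43×10⁻⁶ T. Loop 2 (z = 0.01595 m): B₂ = 6.43×10⁻⁶ T.
The fields add: B = B₁ + B₂ = 1.29×10⁻⁵ T.

B ≈ 12.9 μT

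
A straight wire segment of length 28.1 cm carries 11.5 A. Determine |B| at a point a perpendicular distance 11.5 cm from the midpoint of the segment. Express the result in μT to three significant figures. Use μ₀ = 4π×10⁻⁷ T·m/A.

For a finite straight segment, B = (μ₀I/4πd)(sinθ₁ + sinθ₂), where θ₁, θ₂ are the angles from the perpendicular to each end.
The perpendicular from the point meets the wire at its midpoint, so each end is L/2 = 0.1405 m away along the wire.
sinθ₁ = 0.1405/√(0.1405²+0.115²) = 0.7738; sinθ₂ = 0.1405/√(0.1405²+0.115²) = 0.7738.
B = (4π×10⁻⁷ × 11.5) / (4π × 0.115) × (0.7738 + 0.7738) = 1.55×10⁻⁵ T.

B ≈ 15.5 μT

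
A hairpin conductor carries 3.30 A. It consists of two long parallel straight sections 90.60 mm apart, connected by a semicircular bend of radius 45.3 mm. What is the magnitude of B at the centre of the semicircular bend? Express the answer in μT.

B ≈ 37.5 μT

The semicircular arc contributes B_arc = μ₀I·π/(4πR) = μ₀I/(4R) = 2.29×10⁻⁵ T.
Each semi-infinite lead is at perpendicular distance R = 0.0453 m from the centre, with the perpendicular foot at its near end, so it contributes μ₀I/(4πR); both point the same way, together 1.46×10⁻⁵ T.
Arc and leads all point the same direction: B = 2.29×10⁻⁵ + 1.46×10⁻⁵ = 3.75×10⁻⁵ T.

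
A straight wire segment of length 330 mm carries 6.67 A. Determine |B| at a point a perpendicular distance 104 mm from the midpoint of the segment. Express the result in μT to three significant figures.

For a finite straight segment, B = (μ₀I/4πd)(sinθ₁ + sinθ₂), where θ₁, θ₂ are the angles from the perpendicular to each end.
The perpendicular from the point meets the wire at its midpoint, so each end is L/2 = 0.165 m away along the wire.
sinθ₁ = 0.165/√(0.165²+0.104²) = 0.8460; sinθ₂ = 0.165/√(0.165²+0.104²) = 0.8460.
B = (4π×10⁻⁷ × 6.67) / (4π × 0.104) × (0.8460 + 0.8460) = 1.09×10⁻⁵ T.

B ≈ 10.9 μT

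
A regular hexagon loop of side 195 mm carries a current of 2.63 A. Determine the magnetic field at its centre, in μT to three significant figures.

B ≈ 9.34 μT

Each side is a finite straight segment at perpendicular distance d = a/(2 tan(π/6)) = 0.1689 m from the centre, with end-angles ±π/6.
One side contributes B₁ = (μ₀I/4πd)·2 sin(π/6) = 1.56×10⁻⁶ T.
All 6 sides add in the same direction: B = 6 × 1.56×10⁻⁶ = 9.34×10⁻⁶ T.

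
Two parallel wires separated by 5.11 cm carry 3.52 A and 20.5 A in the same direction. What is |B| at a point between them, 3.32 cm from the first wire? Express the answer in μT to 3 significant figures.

Each long wire gives B = μ₀I/(2πd). Distances are d₁ = 0.0332 m and d₂ = 0.0179 m.
B₁ = 2.12×10⁻⁵ T, B₂ = 2.29×10⁻⁴ T.
Between parallel currents the two contributions point in opposite directions, so they subtract. B = |B₁ − B₂| = |2.12×10⁻⁵ − 2.29×10⁻⁴| = 2.08×10⁻⁴ T.

B ≈ 208 μT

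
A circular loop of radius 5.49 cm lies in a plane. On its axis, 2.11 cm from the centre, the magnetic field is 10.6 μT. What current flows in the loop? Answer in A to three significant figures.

I ≈ 1.14 A

On the axis of a loop, B = μ₀IR²/[2(R²+z²)^(3/2)], so I = 2B(R²+z²)^(3/2)/(μ₀R²).
R² + z² = 0.003014 + 0.0004452 = 0.003459 m²; raised to 3/2 gives 2.03×10⁻⁴ m³.
I = 2 × 1.06×10⁻⁵ × 2.03×10⁻⁴ / (1.26×10⁻⁶ × 0.003014) = 1.14 A.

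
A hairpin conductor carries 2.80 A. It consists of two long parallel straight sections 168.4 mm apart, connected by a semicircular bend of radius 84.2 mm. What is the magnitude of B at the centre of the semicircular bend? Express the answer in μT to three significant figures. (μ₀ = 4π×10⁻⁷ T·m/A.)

The semicircular arc contributes B_arc = μ₀I·π/(4πR) = μ₀I/(4R) = 1.04×10⁻⁵ T.
Each semi-infinite lead is at perpendicular distance R = 0.0842 m from the centre, with the perpendicular foot at its near end, so it contributes μ₀I/(4πR); both point the same way, together 6.65×10⁻⁶ T.
Arc and leads all point the same direction: B = 1.04×10⁻⁵ + 6.65×10⁻⁶ = 1.71×10⁻⁵ T.

B ≈ 17.1 μT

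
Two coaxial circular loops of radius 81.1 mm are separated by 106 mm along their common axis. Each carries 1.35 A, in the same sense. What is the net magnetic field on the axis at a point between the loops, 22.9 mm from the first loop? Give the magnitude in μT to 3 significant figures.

B ≈ 12.9 μT

Each loop contributes B = μ₀IR²/[2(R²+z²)^(3/2)] on the axis, with z measured from that loop.
Loop 1 (z = 0.0229 m): B₁ = 9.32×10⁻⁶ T. Loop 2 (z = 0.0831 m): B₂ = 3.56×10⁻⁶ T.
The fields add: B = B₁ + B₂ = 1.29×10⁻⁵ T.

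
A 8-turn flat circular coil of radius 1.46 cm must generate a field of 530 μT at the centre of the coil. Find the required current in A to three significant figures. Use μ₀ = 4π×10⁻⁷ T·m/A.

I ≈ 1.54 A

For an N-turn coil, B = Nμ₀I/(2R) with R = 0.0146 m, so I = 2RB/(Nμ₀) = 2 × 0.0146 × 5.30×10⁻⁴ / (8 × 4π×10⁻⁷) = 1.54 A.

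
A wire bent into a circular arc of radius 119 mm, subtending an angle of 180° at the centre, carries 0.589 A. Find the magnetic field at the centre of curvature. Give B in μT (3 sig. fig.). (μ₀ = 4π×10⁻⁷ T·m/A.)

B ≈ 1.55 μT

The Biot–Savart field of a circular arc at its centre is B = μ₀Iφ/(4πR), with φ = 3.142 rad.
B = (4π×10⁻⁷ × 0.589 × 3.142) / (4π × 0.119) = 1.55×10⁻⁶ T.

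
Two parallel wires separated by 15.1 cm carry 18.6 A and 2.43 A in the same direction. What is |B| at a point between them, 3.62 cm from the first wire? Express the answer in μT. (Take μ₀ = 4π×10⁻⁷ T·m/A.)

Each long wire gives B = μ₀I/(2πd). Distances are d₁ = 0.0362 m and d₂ = 0.1148 m.
B₁ = 1.03×10⁻⁴ T, B₂ = 4.23×10⁻⁶ T.
Between parallel currents the two contributions point in opposite directions, so they subtract. B = |B₁ − B₂| = |1.03×10⁻⁴ − 4.23×10⁻⁶| = 9.85×10⁻⁵ T.

B ≈ 98.5 μT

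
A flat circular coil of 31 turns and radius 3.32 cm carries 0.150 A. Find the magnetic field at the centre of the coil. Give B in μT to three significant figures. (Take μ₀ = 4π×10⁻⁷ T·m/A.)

For an N-turn flat coil, B = Nμ₀I/(2R) with R = 0.0332 m.
B = 31 × 2.84×10⁻⁶ T = 8.80×10⁻⁵ T.

B ≈ 88.0 μT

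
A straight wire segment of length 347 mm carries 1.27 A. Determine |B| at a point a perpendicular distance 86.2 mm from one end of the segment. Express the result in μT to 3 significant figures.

For a finite straight segment, B = (μ₀I/4πd)(sinθ₁ + sinθ₂), where θ₁, θ₂ are the angles from the perpendicular to each end.
The perpendicular foot is at one end, so the two end-offsets along the wire are 0 and L = 0.347 m.
sinθ₁ = 0/√(0²+0.0862²) = 0.0000; sinθ₂ = 0.347/√(0.347²+0.0862²) = 0.9705.
B = (4π×10⁻⁷ × 1.27) / (4π × 0.0862) × (0.0000 + 0.9705) = 1.43×10⁻⁶ T.

B ≈ 1.43 μT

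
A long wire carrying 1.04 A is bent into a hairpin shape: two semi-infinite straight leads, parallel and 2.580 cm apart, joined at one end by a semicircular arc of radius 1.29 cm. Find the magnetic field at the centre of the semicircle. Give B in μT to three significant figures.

The semicircular arc contributes B_arc = μ₀I·π/(4πR) = μ₀I/(4R) = 2.53×10⁻⁵ T.
Each semi-infinite lead is at perpendicular distance R = 0.0129 m from the centre, with the perpendicular foot at its near end, so it contributes μ₀I/(4πR); both point the same way, together 1.61×10⁻⁵ T.
Arc and leads all point the same direction: B = 2.53×10⁻⁵ + 1.61×10⁻⁵ = 4.15×10⁻⁵ T.

B ≈ 41.5 μT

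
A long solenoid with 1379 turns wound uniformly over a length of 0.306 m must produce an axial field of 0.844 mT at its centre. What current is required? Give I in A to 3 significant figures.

Inside a long solenoid B = μ₀nI with n = 4507 m⁻¹, so I = B/(μ₀n).
I = 8.44×10⁻⁴ / (4π×10⁻⁷ × 4507) = 0.149 A.

I ≈ 0.149 A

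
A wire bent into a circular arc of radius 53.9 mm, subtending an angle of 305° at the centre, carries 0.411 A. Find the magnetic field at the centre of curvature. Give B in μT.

The Biot–Savart field of a circular arc at its centre is B = μ₀Iφ/(4πR), with φ = 5.323 rad.
B = (4π×10⁻⁷ × 0.411 × 5.323) / (4π × 0.0539) = 4.06×10⁻⁶ T.

B ≈ 4.06 μT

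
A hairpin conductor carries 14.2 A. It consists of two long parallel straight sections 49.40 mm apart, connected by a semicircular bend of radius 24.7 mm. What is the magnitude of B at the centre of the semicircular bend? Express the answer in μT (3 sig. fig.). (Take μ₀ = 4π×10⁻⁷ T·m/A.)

The semicircular arc contributes B_arc = μ₀I·π/(4πR) = μ₀I/(4R) = 1.81×10⁻⁴ T.
Each semi-infinite lead is at perpendicular distance R = 0.0247 m from the centre, with the perpendicular foot at its near end, so it contributes μ₀I/(4πR); both point the same way, together 1.15×10⁻⁴ T.
Arc and leads all point the same direction: B = 1.81×10⁻⁴ + 1.15×10⁻⁴ = 2.96×10⁻⁴ T.

B ≈ 296 μT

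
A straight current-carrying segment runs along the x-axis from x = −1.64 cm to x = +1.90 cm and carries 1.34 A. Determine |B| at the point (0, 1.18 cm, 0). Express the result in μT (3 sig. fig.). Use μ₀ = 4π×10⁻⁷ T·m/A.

For a finite straight segment, B = (μ₀I/4πd)(sinθ₁ + sinθ₂), where θ₁, θ₂ are the angles from the perpendicular to each end.
The perpendicular distance is d = 0.0118 m; the end-offsets along the wire are a = 0.0164 m and b = 0.019 m.
sinθ₁ = 0.0164/√(0.0164²+0.0118²) = 0.8117; sinθ₂ = 0.019/√(0.019²+0.0118²) = 0.8495.
B = (4π×10⁻⁷ × 1.34) / (4π × 0.0118) × (0.8117 + 0.8495) = 1.89×10⁻⁵ T.

B ≈ 18.9 μT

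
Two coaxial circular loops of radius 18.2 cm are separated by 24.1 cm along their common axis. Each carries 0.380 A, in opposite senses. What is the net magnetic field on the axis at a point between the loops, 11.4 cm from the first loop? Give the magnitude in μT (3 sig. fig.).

B ≈ 0.0750 μT

Each loop contributes B = μ₀IR²/[2(R²+z²)^(3/2)] on the axis, with z measured from that loop.
Loop 1 (z = 0.114 m): B₁ = 7.98×10⁻⁷ T. Loop 2 (z = 0.127 m): B₂ = 7.24×10⁻⁷ T.
The fields oppose: B = |B₁ − B₂| = 7.50×10⁻⁸ T.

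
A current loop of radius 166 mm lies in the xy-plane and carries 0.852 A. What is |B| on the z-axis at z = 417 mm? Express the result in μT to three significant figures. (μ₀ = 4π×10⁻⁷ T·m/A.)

On the axis of a circular loop, B = μ₀IR² / [2(R²+z²)^(3/2)].
R² + z² = (0.166)² + (0.417)² = 0.2014 m², and (R²+z²)^(3/2) = 9.04×10⁻² m³.
B = (4π×10⁻⁷ × 0.852 × 0.02756) / (2 × 9.04×10⁻²) = 1.63×10⁻⁷ T.

B ≈ 0.163 μT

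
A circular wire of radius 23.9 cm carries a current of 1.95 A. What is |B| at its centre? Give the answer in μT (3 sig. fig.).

At the centre of a circular loop the Biot–Savart law gives B = μ₀I/(2R).
B = (4π×10⁻⁷ × 1.95) / (2 × 0.239) = 5.13×10⁻⁶ T.

B ≈ 5.13 μT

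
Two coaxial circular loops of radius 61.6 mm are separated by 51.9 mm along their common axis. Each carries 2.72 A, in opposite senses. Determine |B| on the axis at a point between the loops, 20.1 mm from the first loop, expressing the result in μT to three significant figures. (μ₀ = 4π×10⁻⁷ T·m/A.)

B ≈ 4.37 μT

Each loop contributes B = μ₀IR²/[2(R²+z²)^(3/2)] on the axis, with z measured from that loop.
Loop 1 (z = 0.0201 m): B₁ = 2.38×10⁻⁵ T. Loop 2 (z = 0.0318 m): B₂ = 1.95×10⁻⁵ T.
The fields oppose: B = |B₁ − B₂| = 4.37×10⁻⁶ T.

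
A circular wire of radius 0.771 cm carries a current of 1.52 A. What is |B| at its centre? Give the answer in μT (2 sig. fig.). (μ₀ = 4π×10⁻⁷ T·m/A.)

At the centre of a circular loop the Biot–Savart law gives B = μ₀I/(2R).
B = (4π×10⁻⁷ × 1.52) / (2 × 0.00771) = 1.24×10⁻⁴ T.

B ≈ 120 μT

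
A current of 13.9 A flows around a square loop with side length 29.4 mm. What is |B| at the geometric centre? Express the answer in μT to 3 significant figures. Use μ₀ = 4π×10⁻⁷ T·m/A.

B ≈ 535 μT

Each side is a finite straight segment at perpendicular distance d = a/(2 tan(π/4)) = 0.0147 m from the centre, with end-angles ±π/4.
One side contributes B₁ = (μ₀I/4πd)·2 sin(π/4) = 1.34×10⁻⁴ T.
All 4 sides add in the same direction: B = 4 × 1.34×10⁻⁴ = 5.35×10⁻⁴ T.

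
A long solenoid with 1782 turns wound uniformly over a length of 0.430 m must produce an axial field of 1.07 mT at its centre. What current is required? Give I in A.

Inside a long solenoid B = μ₀nI with n = 4144 m⁻¹, so I = B/(μ₀n).
I = 1.07×10⁻³ / (4π×10⁻⁷ × 4144) = 0.205 A.

I ≈ 0.205 A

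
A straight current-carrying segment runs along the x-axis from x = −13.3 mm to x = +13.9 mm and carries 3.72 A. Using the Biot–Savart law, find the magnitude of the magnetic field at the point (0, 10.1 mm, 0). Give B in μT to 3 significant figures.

B ≈ 59.1 μT

For a finite straight segment, B = (μ₀I/4πd)(sinθ₁ + sinθ₂), where θ₁, θ₂ are the angles from the perpendicular to each end.
The perpendicular distance is d = 0.0101 m; the end-offsets along the wire are a = 0.0133 m and b = 0.0139 m.
sinθ₁ = 0.0133/√(0.0133²+0.0101²) = 0.7964; sinθ₂ = 0.0139/√(0.0139²+0.0101²) = 0.8090.
B = (4π×10⁻⁷ × 3.72) / (4π × 0.0101) × (0.7964 + 0.8090) = 5.91×10⁻⁵ T.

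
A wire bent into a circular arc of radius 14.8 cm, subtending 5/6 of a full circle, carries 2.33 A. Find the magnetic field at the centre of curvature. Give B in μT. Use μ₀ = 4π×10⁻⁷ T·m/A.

B ≈ 8.24 μT

The Biot–Savart field of a circular arc at its centre is B = μ₀Iφ/(4πR), with φ = 5.236 rad.
B = (4π×10⁻⁷ × 2.33 × 5.236) / (4π × 0.148) = 8.24×10⁻⁶ T.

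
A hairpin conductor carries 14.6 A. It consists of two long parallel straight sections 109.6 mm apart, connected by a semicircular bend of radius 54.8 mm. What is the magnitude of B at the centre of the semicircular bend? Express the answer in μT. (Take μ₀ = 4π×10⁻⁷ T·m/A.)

The semicircular arc contributes B_arc = μ₀I·π/(4πR) = μ₀I/(4R) = 8.37×10⁻⁵ T.
Each semi-infinite lead is at perpendicular distance R = 0.0548 m from the centre, with the perpendicular foot at its near end, so it contributes μ₀I/(4πR); both point the same way, together 5.33×10⁻⁵ T.
Arc and leads all point the same direction: B = 8.37×10⁻⁵ + 5.33×10⁻⁵ = 1.37×10⁻⁴ T.

B ≈ 137 μT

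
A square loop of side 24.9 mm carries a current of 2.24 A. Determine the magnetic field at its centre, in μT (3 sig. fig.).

B ≈ 102 μT

Each side is a finite straight segment at perpendicular distance d = a/(2 tan(π/4)) = 0.01245 m from the centre, with end-angles ±π/4.
One side contributes B₁ = (μ₀I/4πd)·2 sin(π/4) = 2.54×10⁻⁵ T.
All 4 sides add in the same direction: B = 4 × 2.54×10⁻⁵ = 1.02×10⁻⁴ T.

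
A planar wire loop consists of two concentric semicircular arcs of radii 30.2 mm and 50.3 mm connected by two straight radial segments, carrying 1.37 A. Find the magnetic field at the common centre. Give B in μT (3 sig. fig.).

B ≈ 5.69 μT

The radial connectors point toward the centre, so dl × r̂ = 0 and they contribute nothing.
Each semicircle gives μ₀I/(4R): inner arc 1.43×10⁻⁵ T, outer arc 8.56×10⁻⁶ T.
The two arcs carry current in opposite angular senses, so their fields oppose: B = |1.43×10⁻⁵ − 8.56×10⁻⁶| = 5.69×10⁻⁶ T.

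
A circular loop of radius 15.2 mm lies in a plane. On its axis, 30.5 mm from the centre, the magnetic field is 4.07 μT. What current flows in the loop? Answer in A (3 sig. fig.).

I ≈ 1.11 A

On the axis of a loop, B = μ₀IR²/[2(R²+z²)^(3/2)], so I = 2B(R²+z²)^(3/2)/(μ₀R²).
R² + z² = 0.000231 + 0.0009302 = 0.001161 m²; raised to 3/2 gives 3.96×10⁻⁵ m³.
I = 2 × 4.07×10⁻⁶ × 3.96×10⁻⁵ / (1.26×10⁻⁶ × 0.000231) = 1.11 A.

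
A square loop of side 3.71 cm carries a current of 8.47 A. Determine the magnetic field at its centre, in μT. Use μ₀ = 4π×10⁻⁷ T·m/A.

Each side is a finite straight segment at perpendicular distance d = a/(2 tan(π/4)) = 0.01855 m from the centre, with end-angles ±π/4.
One side contributes B₁ = (μ₀I/4πd)·2 sin(π/4) = 6.46×10⁻⁵ T.
All 4 sides add in the same direction: B = 4 × 6.46×10⁻⁵ = 2.58×10⁻⁴ T.

B ≈ 258 μT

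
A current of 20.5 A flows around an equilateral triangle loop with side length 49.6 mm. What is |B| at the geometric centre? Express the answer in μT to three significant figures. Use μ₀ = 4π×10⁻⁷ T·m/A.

B ≈ 744 μT

Each side is a finite straight segment at perpendicular distance d = a/(2 tan(π/3)) = 0.01432 m from the centre, with end-angles ±π/3.
One side contributes B₁ = (μ₀I/4πd)·2 sin(π/3) = 2.48×10⁻⁴ T.
All 3 sides add in the same direction: B = 3 × 2.48×10⁻⁴ = 7.44×10⁻⁴ T.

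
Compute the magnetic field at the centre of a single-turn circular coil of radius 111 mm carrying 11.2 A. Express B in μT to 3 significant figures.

At the centre of a circular loop the Biot–Savart law gives B = μ₀I/(2R).
B = (4π×10⁻⁷ × 11.2) / (2 × 0.111) = 6.34×10⁻⁵ T.

B ≈ 63.4 μT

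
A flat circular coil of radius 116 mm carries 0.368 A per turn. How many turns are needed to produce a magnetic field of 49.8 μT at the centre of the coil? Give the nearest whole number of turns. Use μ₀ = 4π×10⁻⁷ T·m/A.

For an N-turn coil, B = Nμ₀I/(2R). A single turn gives B₁ = 1.99×10⁻⁶ T with R = 0.116 m.
N = B/B₁ = 4.98×10⁻⁵ / 1.99×10⁻⁶ = 24.98.

N = 25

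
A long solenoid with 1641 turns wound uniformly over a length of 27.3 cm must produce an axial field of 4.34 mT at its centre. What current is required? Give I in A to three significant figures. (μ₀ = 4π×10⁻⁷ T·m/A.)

Inside a long solenoid B = μ₀nI with n = 6011 m⁻¹, so I = B/(μ₀n).
I = 4.34×10⁻³ / (4π×10⁻⁷ × 6011) = 0.575 A.

I ≈ 0.575 A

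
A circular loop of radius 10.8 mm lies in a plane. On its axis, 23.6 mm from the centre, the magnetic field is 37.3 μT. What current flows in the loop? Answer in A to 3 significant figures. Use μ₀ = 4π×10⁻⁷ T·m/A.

On the axis of a loop, B = μ₀IR²/[2(R²+z²)^(3/2)], so I = 2B(R²+z²)^(3/2)/(μ₀R²).
R² + z² = 0.0001166 + 0.000557 = 0.0006736 m²; raised to 3/2 gives 1.75×10⁻⁵ m³.
I = 2 × 3.73×10⁻⁵ × 1.75×10⁻⁵ / (1.26×10⁻⁶ × 0.0001166) = 8.90 A.

I ≈ 8.90 A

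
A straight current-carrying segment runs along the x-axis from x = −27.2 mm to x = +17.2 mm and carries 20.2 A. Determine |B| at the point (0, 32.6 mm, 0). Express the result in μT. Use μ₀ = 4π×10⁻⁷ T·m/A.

B ≈ 68.6 μT

For a finite straight segment, B = (μ₀I/4πd)(sinθ₁ + sinθ₂), where θ₁, θ₂ are the angles from the perpendicular to each end.
The perpendicular distance is d = 0.0326 m; the end-offsets along the wire are a = 0.0272 m and b = 0.0172 m.
sinθ₁ = 0.0272/√(0.0272²+0.0326²) = 0.6406; sinθ₂ = 0.0172/√(0.0172²+0.0326²) = 0.4666.
B = (4π×10⁻⁷ × 20.2) / (4π × 0.0326) × (0.6406 + 0.4666) = 6.86×10⁻⁵ T.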